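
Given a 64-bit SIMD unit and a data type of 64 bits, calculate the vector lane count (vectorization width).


Width = SIMD bits / data type bits
= 64 / 64 = 1

1


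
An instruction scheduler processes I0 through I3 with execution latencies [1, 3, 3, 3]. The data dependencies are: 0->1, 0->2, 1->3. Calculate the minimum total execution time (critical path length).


Compute longest path through dependency graph: dist(Ik) = max over predecessors of dist + latency(Ik).
dist(I0) = latency 1 = 1
dist(I1) = dist(I0) + 3 = 1 + 3 = 4
dist(I2) = dist(I0) + 3 = 1 + 3 = 4
dist(I3) = dist(I1) + 3 = 4 + 3 = 7
Critical path = max dist = 7

7


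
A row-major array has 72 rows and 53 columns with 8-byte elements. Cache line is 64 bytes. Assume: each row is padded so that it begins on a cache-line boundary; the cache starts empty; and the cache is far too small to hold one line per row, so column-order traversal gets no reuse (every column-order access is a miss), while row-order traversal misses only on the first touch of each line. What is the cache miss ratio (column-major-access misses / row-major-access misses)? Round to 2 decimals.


Each row occupies 53 * 8 = 424 bytes and starts on a line boundary, so it spans ceil(424 / 64) = 7 cache lines.
Row-major traversal misses (one per line touched): 72 * ceil(53 * 8 / 64) = 504
Column-major traversal misses (no reuse, every access misses): 72 * 53 = 3816
Ratio = 3816 / 504 = 7.57

7.57


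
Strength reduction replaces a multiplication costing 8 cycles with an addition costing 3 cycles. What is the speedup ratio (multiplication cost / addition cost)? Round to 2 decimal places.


Ratio = mult_cost / add_cost = 8 / 3 = 2.67

2.67


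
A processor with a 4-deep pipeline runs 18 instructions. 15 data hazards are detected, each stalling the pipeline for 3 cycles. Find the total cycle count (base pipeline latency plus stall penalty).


Base cycles = 4 + 18 - 1 = 21
Total stalls = 15 * 3 = 45
Total = 21 + 45 = 66

66


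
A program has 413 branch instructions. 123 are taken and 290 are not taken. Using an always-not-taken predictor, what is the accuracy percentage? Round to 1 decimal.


Predictor: always-not-taken
Correct predictions = 290
Accuracy = 290 / 413 * 100 = 70.2%

70.2


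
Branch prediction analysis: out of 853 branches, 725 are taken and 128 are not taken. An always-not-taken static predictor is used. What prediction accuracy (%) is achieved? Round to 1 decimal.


Predictor: always-not-taken
Correct predictions = 128
Accuracy = 128 / 853 * 100 = 15.0%

15.0


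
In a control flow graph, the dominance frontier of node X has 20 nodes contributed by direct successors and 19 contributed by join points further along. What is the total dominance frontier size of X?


DF(X) = direct successor contributions + join point contributions
= 20 + 19 = 39

39


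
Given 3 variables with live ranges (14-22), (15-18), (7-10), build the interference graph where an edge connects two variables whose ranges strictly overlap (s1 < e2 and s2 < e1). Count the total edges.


Check all pairs for overlapping intervals.
Two intervals (s1,e1) and (s2,e2) overlap if s1 < e2 and s2 < e1.
v0 (14-22) vs v1..v2: overlaps v1 -> 1
v1 (15-18) vs v2: overlaps none -> 0
Total overlapping pairs = 1 + 0 = 1

1


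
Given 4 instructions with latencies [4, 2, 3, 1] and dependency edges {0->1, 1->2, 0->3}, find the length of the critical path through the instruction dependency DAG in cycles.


Compute longest path through dependency graph: dist(Ik) = max over predecessors of dist + latency(Ik).
dist(I0) = latency 4 = 4
dist(I1) = dist(I0) + 2 = 4 + 2 = 6
dist(I2) = dist(I1) + 3 = 6 + 3 = 9
dist(I3) = dist(I0) + 1 = 4 + 1 = 5
Critical path = max dist = 9

9


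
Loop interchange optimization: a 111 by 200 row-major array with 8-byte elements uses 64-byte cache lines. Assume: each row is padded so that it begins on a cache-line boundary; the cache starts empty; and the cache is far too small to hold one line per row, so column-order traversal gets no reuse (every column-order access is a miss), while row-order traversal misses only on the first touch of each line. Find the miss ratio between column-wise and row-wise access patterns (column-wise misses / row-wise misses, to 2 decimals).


Each row occupies 200 * 8 = 1600 bytes and starts on a line boundary, so it spans ceil(1600 / 64) = 25 cache lines.
Row-major traversal misses (one per line touched): 111 * ceil(200 * 8 / 64) = 2775
Column-major traversal misses (no reuse, every access misses): 111 * 200 = 22200
Ratio = 22200 / 2775 = 8.0

8.0


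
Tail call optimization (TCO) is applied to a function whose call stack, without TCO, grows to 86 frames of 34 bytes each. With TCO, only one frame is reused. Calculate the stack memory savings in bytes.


Without TCO: 86 * 34 = 2924 bytes
With TCO: reuse 1 frame = 34 bytes
Savings = 2924 - 34 = 2890

2890


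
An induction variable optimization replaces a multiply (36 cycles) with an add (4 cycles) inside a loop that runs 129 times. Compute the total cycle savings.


Per-iteration saving = 36 - 4 = 32
Total saved = 129 * 32 = 4128

4128


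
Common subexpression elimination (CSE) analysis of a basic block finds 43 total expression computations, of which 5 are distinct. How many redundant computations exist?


CSE count = total expressions - unique expressions
= 43 - 5 = 38

38


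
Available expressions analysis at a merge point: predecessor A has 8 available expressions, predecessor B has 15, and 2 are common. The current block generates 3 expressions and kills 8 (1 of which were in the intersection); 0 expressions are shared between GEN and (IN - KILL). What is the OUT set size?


IN = intersection of predecessors = 2
IN - KILL = 2 - 1 = 1
|OUT| = |GEN| + |IN - KILL| - |GEN ∩ (IN - KILL)| = 3 + 1 - 0 = 4

4


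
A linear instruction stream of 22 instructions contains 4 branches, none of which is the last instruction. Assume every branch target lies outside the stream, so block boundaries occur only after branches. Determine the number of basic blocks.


With no in-sequence branch targets, the leaders are the first instruction plus the instruction after each branch.
Number of basic blocks = branches + 1
= 4 + 1 = 5

5


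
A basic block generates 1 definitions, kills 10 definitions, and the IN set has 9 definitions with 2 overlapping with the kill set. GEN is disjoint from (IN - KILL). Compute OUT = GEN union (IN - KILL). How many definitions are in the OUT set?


IN - KILL: 9 - 2 = 7 surviving definitions
OUT = GEN + surviving = 1 + 7 = 8

8


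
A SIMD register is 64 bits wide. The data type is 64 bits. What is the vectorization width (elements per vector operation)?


Width = SIMD bits / data type bits
= 64 / 64 = 1

1


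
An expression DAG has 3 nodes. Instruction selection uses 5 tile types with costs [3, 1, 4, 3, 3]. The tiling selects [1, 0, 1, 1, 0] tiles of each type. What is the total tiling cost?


Total cost = sum(count_i * cost_i)
= 1*3 + 0*1 + 1*4 + 1*3 + 0*3
= 10

10


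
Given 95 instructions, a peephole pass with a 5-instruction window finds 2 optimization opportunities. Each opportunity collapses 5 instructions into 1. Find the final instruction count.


Each match removes 4 instructions.
Total removed = 2 * 4 = 8
Remaining = 95 - 8 = 87

87


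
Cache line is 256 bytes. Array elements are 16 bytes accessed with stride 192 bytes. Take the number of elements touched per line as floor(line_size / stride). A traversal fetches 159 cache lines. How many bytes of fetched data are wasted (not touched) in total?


Elements per line = floor(256 / 192) = 1
Bytes used per line = 1 * 16 = 16
Wasted per line = 256 - 16 = 240
Total wasted = 240 * 159 = 38160

38160


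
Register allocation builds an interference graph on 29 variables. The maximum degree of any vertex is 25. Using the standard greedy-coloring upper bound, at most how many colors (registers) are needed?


Greedy coloring never needs more than (max_degree + 1) colors: when coloring a vertex, at most max_degree neighbors are already colored.
Upper bound = 25 + 1 = 26

26


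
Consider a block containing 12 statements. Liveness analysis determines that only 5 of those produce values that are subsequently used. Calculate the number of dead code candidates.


Dead code = total statements - live definitions
= 12 - 5 = 7

7


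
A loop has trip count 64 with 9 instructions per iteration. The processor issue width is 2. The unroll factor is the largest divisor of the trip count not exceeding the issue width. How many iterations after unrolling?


Largest divisor of 64 <= 2 is 2
New iterations = 64 / 2 = 32

32


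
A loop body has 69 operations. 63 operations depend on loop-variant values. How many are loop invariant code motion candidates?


Invariant candidates = total - loop-dependent
= 69 - 63 = 6

6


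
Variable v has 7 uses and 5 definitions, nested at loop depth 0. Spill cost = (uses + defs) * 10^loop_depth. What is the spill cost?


uses + defs = 7 + 5 = 12
10^0 = 1
Spill cost = 12 * 1 = 12

12


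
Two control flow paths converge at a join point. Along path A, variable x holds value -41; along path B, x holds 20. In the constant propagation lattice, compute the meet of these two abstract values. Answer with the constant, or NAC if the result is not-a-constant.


Meet operation: if both paths give the same constant, result is that constant; if they differ, result is NAC (not-a-constant).
Path A: -41, Path B: 20 -> differ
Result: not-a-constant -> NAC

NAC


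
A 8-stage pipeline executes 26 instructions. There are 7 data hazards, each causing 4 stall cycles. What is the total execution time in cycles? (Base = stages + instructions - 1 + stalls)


Base cycles = 8 + 26 - 1 = 33
Total stalls = 7 * 4 = 28
Total = 33 + 28 = 61

61


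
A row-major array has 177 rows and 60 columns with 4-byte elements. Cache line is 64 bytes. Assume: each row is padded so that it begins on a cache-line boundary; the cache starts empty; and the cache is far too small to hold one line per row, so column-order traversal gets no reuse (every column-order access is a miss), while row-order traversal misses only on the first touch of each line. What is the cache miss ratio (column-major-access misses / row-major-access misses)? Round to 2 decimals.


Each row occupies 60 * 4 = 240 bytes and starts on a line boundary, so it spans ceil(240 / 64) = 4 cache lines.
Row-major traversal misses (one per line touched): 177 * ceil(60 * 4 / 64) = 708
Column-major traversal misses (no reuse, every access misses): 177 * 60 = 10620
Ratio = 10620 / 708 = 15.0

15.0


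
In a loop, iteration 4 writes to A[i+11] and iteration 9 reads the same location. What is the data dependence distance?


Distance = read iteration - write iteration
= 9 - 4 = 5

5


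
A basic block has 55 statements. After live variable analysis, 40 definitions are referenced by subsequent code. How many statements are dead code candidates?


Dead code = total statements - live definitions
= 55 - 40 = 15

15


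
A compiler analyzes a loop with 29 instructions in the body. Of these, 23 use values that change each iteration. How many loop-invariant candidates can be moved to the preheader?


Invariant candidates = total - loop-dependent
= 29 - 23 = 6

6


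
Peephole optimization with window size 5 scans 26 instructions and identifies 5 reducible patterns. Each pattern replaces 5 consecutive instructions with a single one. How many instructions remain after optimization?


Each match removes 4 instructions.
Total removed = 5 * 4 = 20
Remaining = 26 - 20 = 6

6


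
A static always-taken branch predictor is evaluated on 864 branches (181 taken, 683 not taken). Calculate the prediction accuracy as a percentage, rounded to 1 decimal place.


Predictor: always-taken
Correct predictions = 181
Accuracy = 181 / 864 * 100 = 20.9%

20.9


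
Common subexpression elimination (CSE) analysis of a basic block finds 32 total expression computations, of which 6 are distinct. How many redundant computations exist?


CSE count = total expressions - unique expressions
= 32 - 6 = 26

26


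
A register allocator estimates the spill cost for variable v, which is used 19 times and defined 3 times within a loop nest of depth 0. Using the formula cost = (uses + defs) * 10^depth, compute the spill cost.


uses + defs = 19 + 3 = 22
10^0 = 1
Spill cost = 22 * 1 = 22

22


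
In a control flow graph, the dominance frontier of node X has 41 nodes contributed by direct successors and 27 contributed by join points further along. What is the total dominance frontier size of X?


DF(X) = direct successor contributions + join point contributions
= 41 + 27 = 68

68


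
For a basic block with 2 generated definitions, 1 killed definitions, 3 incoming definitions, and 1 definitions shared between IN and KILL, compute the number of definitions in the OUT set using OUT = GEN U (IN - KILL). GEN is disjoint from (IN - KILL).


IN - KILL: 3 - 1 = 2 surviving definitions
OUT = GEN + surviving = 2 + 2 = 4

4


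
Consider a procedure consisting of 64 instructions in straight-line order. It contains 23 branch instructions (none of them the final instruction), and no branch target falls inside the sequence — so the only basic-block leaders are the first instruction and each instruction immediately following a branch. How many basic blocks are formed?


With no in-sequence branch targets, the leaders are the first instruction plus the instruction after each branch.
Number of basic blocks = branches + 1
= 23 + 1 = 24

24


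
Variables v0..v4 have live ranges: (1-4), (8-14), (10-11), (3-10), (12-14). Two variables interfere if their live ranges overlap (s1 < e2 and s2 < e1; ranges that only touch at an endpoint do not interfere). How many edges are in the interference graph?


Check all pairs for overlapping intervals.
Two intervals (s1,e1) and (s2,e2) overlap if s1 < e2 and s2 < e1.
v0 (1-4) vs v1..v4: overlaps v3 -> 1
v1 (8-14) vs v2..v4: overlaps v2, v3, v4 -> 3
v2 (10-11) vs v3..v4: overlaps none -> 0
v3 (3-10) vs v4: overlaps none -> 0
Total overlapping pairs = 1 + 3 + 0 + 0 = 4

4


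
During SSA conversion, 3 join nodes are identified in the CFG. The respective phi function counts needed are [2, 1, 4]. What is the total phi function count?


Total phi functions = sum of phi functions at each join node
= 2 + 1 + 4 = 7

7


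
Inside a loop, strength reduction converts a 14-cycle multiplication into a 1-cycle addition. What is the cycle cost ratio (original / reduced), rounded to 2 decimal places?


Ratio = mult_cost / add_cost = 14 / 1 = 14.0

14.0


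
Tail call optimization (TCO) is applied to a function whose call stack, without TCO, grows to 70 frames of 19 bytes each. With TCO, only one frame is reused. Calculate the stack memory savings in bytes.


Without TCO: 70 * 19 = 1330 bytes
With TCO: reuse 1 frame = 19 bytes
Savings = 1330 - 19 = 1311

1311


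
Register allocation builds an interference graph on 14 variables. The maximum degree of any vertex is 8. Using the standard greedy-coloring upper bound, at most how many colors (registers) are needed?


Greedy coloring never needs more than (max_degree + 1) colors: when coloring a vertex, at most max_degree neighbors are already colored.
Upper bound = 8 + 1 = 9

9


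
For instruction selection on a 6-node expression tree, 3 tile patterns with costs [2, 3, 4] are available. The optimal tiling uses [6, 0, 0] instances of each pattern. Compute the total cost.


Total cost = sum(count_i * cost_i)
= 6*2 + 0*3 + 0*4
= 12

12


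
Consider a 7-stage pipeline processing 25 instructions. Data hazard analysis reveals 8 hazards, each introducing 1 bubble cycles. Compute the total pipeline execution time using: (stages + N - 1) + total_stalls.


Base cycles = 7 + 25 - 1 = 31
Total stalls = 8 * 1 = 8
Total = 31 + 8 = 39

39


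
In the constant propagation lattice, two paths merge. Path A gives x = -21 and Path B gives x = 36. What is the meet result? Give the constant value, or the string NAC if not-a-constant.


Meet operation: if both paths give the same constant, result is that constant; if they differ, result is NAC (not-a-constant).
Path A: -21, Path B: 36 -> differ
Result: not-a-constant -> NAC

NAC


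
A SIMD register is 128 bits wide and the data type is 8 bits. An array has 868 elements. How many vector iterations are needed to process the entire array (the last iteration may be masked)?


Width = 128 / 8 = 16 elements per vector op
Iterations = ceil(868 / 16) = 55

55


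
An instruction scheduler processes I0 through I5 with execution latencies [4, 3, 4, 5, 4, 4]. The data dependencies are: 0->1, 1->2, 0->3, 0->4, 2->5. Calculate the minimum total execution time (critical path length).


Compute longest path through dependency graph: dist(Ik) = max over predecessors of dist + latency(Ik).
dist(I0) = latency 4 = 4
dist(I1) = dist(I0) + 3 = 4 + 3 = 7
dist(I2) = dist(I1) + 4 = 7 + 4 = 11
dist(I3) = dist(I0) + 5 = 4 + 5 = 9
dist(I4) = dist(I0) + 4 = 4 + 4 = 8
dist(I5) = dist(I2) + 4 = 11 + 4 = 15
Critical path = max dist = 15

15


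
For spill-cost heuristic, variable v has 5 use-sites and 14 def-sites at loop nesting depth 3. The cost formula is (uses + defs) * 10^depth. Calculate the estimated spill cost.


uses + defs = 5 + 14 = 19
10^3 = 1000
Spill cost = 19 * 1000 = 19000

19000


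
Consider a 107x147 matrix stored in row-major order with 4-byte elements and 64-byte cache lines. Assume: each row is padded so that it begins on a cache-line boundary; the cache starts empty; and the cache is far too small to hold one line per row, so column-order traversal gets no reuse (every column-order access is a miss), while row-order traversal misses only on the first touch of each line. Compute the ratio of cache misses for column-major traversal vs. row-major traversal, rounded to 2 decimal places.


Each row occupies 147 * 4 = 588 bytes and starts on a line boundary, so it spans ceil(588 / 64) = 10 cache lines.
Row-major traversal misses (one per line touched): 107 * ceil(147 * 4 / 64) = 1070
Column-major traversal misses (no reuse, every access misses): 107 * 147 = 15729
Ratio = 15729 / 1070 = 14.7

14.7


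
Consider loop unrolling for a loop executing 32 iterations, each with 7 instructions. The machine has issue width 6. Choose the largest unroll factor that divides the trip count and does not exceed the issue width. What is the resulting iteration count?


Largest divisor of 32 <= 6 is 4
New iterations = 32 / 4 = 8

8


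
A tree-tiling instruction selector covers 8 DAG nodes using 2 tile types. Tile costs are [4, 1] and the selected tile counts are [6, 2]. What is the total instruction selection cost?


Total cost = sum(count_i * cost_i)
= 6*4 + 2*1
= 26

26


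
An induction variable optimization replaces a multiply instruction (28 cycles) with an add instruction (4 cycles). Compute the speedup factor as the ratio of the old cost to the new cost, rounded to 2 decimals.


Ratio = mult_cost / add_cost = 28 / 4 = 7.0

7.0


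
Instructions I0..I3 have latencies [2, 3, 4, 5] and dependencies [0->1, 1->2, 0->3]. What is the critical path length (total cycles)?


Compute longest path through dependency graph: dist(Ik) = max over predecessors of dist + latency(Ik).
dist(I0) = latency 2 = 2
dist(I1) = dist(I0) + 3 = 2 + 3 = 5
dist(I2) = dist(I1) + 4 = 5 + 4 = 9
dist(I3) = dist(I0) + 5 = 2 + 5 = 7
Critical path = max dist = 9

9


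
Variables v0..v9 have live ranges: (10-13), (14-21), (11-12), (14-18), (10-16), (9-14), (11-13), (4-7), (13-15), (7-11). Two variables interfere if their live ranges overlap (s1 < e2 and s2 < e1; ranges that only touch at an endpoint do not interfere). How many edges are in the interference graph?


Check all pairs for overlapping intervals.
Two intervals (s1,e1) and (s2,e2) overlap if s1 < e2 and s2 < e1.
v0 (10-13) vs v1..v9: overlaps v2, v4, v5, v6, v9 -> 5
v1 (14-21) vs v2..v9: overlaps v3, v4, v8 -> 3
v2 (11-12) vs v3..v9: overlaps v4, v5, v6 -> 3
v3 (14-18) vs v4..v9: overlaps v4, v8 -> 2
v4 (10-16) vs v5..v9: overlaps v5, v6, v8, v9 -> 4
v5 (9-14) vs v6..v9: overlaps v6, v8, v9 -> 3
v6 (11-13) vs v7..v9: overlaps none -> 0
v7 (4-7) vs v8..v9: overlaps none -> 0
v8 (13-15) vs v9: overlaps none -> 0
Total overlapping pairs = 5 + 3 + 3 + 2 + 4 + 3 + 0 + 0 + 0 = 20

20


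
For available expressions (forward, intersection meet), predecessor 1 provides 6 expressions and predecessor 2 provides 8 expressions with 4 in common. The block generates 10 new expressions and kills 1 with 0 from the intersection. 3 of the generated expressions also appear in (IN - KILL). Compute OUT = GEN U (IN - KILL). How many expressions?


IN = intersection of predecessors = 4
IN - KILL = 4 - 0 = 4
|OUT| = |GEN| + |IN - KILL| - |GEN ∩ (IN - KILL)| = 10 + 4 - 3 = 11

11


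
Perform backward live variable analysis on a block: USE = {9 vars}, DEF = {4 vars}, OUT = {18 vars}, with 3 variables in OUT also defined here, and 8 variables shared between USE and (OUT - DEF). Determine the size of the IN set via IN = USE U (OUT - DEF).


OUT - DEF: 18 - 3 = 15
|IN| = |USE| + |OUT - DEF| - |USE ∩ (OUT - DEF)| = 9 + 15 - 8 = 16

16


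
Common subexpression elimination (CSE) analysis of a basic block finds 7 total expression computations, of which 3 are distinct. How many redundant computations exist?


CSE count = total expressions - unique expressions
= 7 - 3 = 4

4


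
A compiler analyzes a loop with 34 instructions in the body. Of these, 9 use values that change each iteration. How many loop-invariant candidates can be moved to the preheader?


Invariant candidates = total - loop-dependent
= 34 - 9 = 25

25


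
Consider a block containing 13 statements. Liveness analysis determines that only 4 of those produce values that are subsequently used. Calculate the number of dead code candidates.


Dead code = total statements - live definitions
= 13 - 4 = 9

9


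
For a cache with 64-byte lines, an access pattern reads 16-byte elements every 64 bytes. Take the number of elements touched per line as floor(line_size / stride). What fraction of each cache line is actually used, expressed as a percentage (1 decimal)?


Elements per cache line = floor(64 / 64) = 1
Bytes used = 1 * 16 = 16
Utilization = 16 / 64 * 100 = 25.0%

25.0


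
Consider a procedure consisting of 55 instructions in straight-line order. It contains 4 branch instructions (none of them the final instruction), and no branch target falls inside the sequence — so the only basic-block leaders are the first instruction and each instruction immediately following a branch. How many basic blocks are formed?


With no in-sequence branch targets, the leaders are the first instruction plus the instruction after each branch.
Number of basic blocks = branches + 1
= 4 + 1 = 5

5


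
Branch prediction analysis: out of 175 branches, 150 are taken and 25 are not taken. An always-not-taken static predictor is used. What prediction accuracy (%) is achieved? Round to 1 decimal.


Predictor: always-not-taken
Correct predictions = 25
Accuracy = 25 / 175 * 100 = 14.3%

14.3


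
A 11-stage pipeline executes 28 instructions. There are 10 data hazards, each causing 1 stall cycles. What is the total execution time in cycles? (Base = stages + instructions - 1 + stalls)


Base cycles = 11 + 28 - 1 = 38
Total stalls = 10 * 1 = 10
Total = 38 + 10 = 48

48


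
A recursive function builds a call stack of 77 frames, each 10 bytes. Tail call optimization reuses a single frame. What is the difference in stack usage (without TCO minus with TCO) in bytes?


Without TCO: 77 * 10 = 770 bytes
With TCO: reuse 1 frame = 10 bytes
Savings = 770 - 10 = 760

760


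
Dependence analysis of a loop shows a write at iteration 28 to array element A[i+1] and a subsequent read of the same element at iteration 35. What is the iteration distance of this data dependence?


Distance = read iteration - write iteration
= 35 - 28 = 7

7


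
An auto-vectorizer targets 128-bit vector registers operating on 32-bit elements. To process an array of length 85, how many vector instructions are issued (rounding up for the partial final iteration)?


Width = 128 / 32 = 4 elements per vector op
Iterations = ceil(85 / 4) = 22

22


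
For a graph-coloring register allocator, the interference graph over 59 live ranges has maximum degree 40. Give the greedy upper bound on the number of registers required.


Greedy coloring never needs more than (max_degree + 1) colors: when coloring a vertex, at most max_degree neighbors are already colored.
Upper bound = 40 + 1 = 41

41


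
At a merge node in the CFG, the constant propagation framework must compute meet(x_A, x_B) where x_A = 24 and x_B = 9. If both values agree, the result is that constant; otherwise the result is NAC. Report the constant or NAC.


Meet operation: if both paths give the same constant, result is that constant; if they differ, result is NAC (not-a-constant).
Path A: 24, Path B: 9 -> differ
Result: not-a-constant -> NAC

NAC


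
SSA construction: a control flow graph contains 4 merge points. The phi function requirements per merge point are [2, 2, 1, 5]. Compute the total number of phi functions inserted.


Total phi functions = sum of phi functions at each join node
= 2 + 2 + 1 + 5 = 10

10


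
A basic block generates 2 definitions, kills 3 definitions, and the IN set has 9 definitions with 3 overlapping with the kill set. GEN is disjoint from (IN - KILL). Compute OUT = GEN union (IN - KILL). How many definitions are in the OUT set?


IN - KILL: 9 - 3 = 6 surviving definitions
OUT = GEN + surviving = 2 + 6 = 8

8


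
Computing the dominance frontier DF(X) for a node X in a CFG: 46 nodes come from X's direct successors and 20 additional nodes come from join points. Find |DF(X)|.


DF(X) = direct successor contributions + join point contributions
= 46 + 20 = 66

66


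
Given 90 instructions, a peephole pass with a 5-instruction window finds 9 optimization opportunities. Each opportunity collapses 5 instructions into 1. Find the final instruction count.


Each match removes 4 instructions.
Total removed = 9 * 4 = 36
Remaining = 90 - 36 = 54

54


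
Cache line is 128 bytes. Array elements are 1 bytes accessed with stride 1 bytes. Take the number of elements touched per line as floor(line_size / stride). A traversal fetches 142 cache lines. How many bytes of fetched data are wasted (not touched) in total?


Elements per line = floor(128 / 1) = 128
Bytes used per line = 128 * 1 = 128
Wasted per line = 128 - 128 = 0
Total wasted = 0 * 142 = 0

0


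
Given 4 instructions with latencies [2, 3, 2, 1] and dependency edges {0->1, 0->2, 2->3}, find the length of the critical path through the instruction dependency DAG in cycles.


Compute longest path through dependency graph: dist(Ik) = max over predecessors of dist + latency(Ik).
dist(I0) = latency 2 = 2
dist(I1) = dist(I0) + 3 = 2 + 3 = 5
dist(I2) = dist(I0) + 2 = 2 + 2 = 4
dist(I3) = dist(I2) + 1 = 4 + 1 = 5
Critical path = max dist = 5

5


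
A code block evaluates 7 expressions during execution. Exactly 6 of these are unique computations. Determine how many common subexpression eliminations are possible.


CSE count = total expressions - unique expressions
= 7 - 6 = 1

1


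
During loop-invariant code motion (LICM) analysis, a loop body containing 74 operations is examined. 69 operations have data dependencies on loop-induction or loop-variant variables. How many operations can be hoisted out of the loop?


Invariant candidates = total - loop-dependent
= 74 - 69 = 5

5


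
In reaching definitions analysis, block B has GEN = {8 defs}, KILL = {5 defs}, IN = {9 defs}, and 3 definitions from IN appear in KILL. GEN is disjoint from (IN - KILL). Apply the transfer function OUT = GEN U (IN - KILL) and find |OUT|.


IN - KILL: 9 - 3 = 6 surviving definitions
OUT = GEN + surviving = 8 + 6 = 14

14


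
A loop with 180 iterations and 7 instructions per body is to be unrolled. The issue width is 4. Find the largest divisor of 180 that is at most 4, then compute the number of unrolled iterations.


Largest divisor of 180 <= 4 is 4
New iterations = 180 / 4 = 45

45


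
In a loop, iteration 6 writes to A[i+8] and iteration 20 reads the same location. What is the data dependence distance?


Distance = read iteration - write iteration
= 20 - 6 = 14

14


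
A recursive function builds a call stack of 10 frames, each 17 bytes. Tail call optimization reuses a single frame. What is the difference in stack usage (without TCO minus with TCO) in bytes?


Without TCO: 10 * 17 = 170 bytes
With TCO: reuse 1 frame = 17 bytes
Savings = 170 - 17 = 153

153


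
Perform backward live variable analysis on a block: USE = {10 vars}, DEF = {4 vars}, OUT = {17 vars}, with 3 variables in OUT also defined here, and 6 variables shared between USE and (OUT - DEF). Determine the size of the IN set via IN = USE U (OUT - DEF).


OUT - DEF: 17 - 3 = 14
|IN| = |USE| + |OUT - DEF| - |USE ∩ (OUT - DEF)| = 10 + 14 - 6 = 18

18


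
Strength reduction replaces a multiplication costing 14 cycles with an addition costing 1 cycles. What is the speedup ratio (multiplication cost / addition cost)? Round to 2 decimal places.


Ratio = mult_cost / add_cost = 14 / 1 = 14.0

14.0


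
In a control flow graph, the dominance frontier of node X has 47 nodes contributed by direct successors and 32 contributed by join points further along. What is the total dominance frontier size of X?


DF(X) = direct successor contributions + join point contributions
= 47 + 32 = 79

79


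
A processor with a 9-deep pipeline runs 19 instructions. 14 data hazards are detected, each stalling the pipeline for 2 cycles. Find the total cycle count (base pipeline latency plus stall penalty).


Base cycles = 9 + 19 - 1 = 27
Total stalls = 14 * 2 = 28
Total = 27 + 28 = 55

55


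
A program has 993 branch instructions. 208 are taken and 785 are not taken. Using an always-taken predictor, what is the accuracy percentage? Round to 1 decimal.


Predictor: always-taken
Correct predictions = 208
Accuracy = 208 / 993 * 100 = 20.9%

20.9


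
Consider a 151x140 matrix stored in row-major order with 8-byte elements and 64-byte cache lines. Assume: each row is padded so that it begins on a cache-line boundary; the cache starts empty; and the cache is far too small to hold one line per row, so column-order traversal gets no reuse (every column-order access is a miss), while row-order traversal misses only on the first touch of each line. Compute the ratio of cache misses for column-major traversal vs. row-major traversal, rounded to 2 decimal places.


Each row occupies 140 * 8 = 1120 bytes and starts on a line boundary, so it spans ceil(1120 / 64) = 18 cache lines.
Row-major traversal misses (one per line touched): 151 * ceil(140 * 8 / 64) = 2718
Column-major traversal misses (no reuse, every access misses): 151 * 140 = 21140
Ratio = 21140 / 2718 = 7.78

7.78


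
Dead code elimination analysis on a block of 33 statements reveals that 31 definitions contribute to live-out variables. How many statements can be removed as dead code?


Dead code = total statements - live definitions
= 33 - 31 = 2

2


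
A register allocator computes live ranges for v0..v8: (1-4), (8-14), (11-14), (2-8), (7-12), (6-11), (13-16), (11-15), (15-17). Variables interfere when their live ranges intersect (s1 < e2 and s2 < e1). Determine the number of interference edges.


Check all pairs for overlapping intervals.
Two intervals (s1,e1) and (s2,e2) overlap if s1 < e2 and s2 < e1.
v0 (1-4) vs v1..v8: overlaps v3 -> 1
v1 (8-14) vs v2..v8: overlaps v2, v4, v5, v6, v7 -> 5
v2 (11-14) vs v3..v8: overlaps v4, v6, v7 -> 3
v3 (2-8) vs v4..v8: overlaps v4, v5 -> 2
v4 (7-12) vs v5..v8: overlaps v5, v7 -> 2
v5 (6-11) vs v6..v8: overlaps none -> 0
v6 (13-16) vs v7..v8: overlaps v7, v8 -> 2
v7 (11-15) vs v8: overlaps none -> 0
Total overlapping pairs = 1 + 5 + 3 + 2 + 2 + 0 + 2 + 0 = 15

15


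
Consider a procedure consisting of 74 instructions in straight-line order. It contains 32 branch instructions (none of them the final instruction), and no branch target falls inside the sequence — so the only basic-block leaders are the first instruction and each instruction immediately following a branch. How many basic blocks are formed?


With no in-sequence branch targets, the leaders are the first instruction plus the instruction after each branch.
Number of basic blocks = branches + 1
= 32 + 1 = 33

33


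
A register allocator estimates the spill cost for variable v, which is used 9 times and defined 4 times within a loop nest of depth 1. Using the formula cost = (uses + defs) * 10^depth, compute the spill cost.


uses + defs = 9 + 4 = 13
10^1 = 10
Spill cost = 13 * 10 = 130

130


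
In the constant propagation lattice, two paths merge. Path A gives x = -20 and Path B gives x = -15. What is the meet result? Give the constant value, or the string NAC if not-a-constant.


Meet operation: if both paths give the same constant, result is that constant; if they differ, result is NAC (not-a-constant).
Path A: -20, Path B: -15 -> differ
Result: not-a-constant -> NAC

NAC


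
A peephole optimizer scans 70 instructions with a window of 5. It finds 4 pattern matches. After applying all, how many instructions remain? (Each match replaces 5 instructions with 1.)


Each match removes 4 instructions.
Total removed = 4 * 4 = 16
Remaining = 70 - 16 = 54

54


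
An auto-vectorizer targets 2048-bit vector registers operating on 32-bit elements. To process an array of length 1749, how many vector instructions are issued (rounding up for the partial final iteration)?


Width = 2048 / 32 = 64 elements per vector op
Iterations = ceil(1749 / 64) = 28

28


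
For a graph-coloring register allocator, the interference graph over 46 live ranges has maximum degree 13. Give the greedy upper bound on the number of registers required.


Greedy coloring never needs more than (max_degree + 1) colors: when coloring a vertex, at most max_degree neighbors are already colored.
Upper bound = 13 + 1 = 14

14


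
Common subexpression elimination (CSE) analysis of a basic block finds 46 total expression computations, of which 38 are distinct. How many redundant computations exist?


CSE count = total expressions - unique expressions
= 46 - 38 = 8

8


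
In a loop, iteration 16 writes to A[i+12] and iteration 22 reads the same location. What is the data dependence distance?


Distance = read iteration - write iteration
= 22 - 16 = 6

6


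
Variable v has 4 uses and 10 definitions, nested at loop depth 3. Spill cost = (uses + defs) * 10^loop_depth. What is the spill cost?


uses + defs = 4 + 10 = 14
10^3 = 1000
Spill cost = 14 * 1000 = 14000

14000


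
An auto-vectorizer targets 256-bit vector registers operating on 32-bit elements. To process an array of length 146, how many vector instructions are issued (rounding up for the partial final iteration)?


Width = 256 / 32 = 8 elements per vector op
Iterations = ceil(146 / 8) = 19

19


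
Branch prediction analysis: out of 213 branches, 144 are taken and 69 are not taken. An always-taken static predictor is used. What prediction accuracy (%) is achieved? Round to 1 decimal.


Predictor: always-taken
Correct predictions = 144
Accuracy = 144 / 213 * 100 = 67.6%

67.6


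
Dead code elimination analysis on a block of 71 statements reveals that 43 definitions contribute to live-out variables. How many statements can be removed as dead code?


Dead code = total statements - live definitions
= 71 - 43 = 28

28


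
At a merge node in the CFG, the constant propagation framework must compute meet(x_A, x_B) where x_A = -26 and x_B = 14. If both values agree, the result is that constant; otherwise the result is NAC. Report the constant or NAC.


Meet operation: if both paths give the same constant, result is that constant; if they differ, result is NAC (not-a-constant).
Path A: -26, Path B: 14 -> differ
Result: not-a-constant -> NAC

NAC


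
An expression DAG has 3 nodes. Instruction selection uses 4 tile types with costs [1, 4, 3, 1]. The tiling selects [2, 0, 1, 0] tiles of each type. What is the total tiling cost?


Total cost = sum(count_i * cost_i)
= 2*1 + 0*4 + 1*3 + 0*1
= 5

5


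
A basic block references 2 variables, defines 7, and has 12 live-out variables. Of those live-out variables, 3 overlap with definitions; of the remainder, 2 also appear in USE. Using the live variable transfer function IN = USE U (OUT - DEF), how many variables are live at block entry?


OUT - DEF: 12 - 3 = 9
|IN| = |USE| + |OUT - DEF| - |USE ∩ (OUT - DEF)| = 2 + 9 - 2 = 9

9


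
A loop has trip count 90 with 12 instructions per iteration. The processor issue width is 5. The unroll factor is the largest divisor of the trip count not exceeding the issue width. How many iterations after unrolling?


Largest divisor of 90 <= 5 is 5
New iterations = 90 / 5 = 18

18


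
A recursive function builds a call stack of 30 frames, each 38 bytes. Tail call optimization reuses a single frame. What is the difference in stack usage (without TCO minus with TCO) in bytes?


Without TCO: 30 * 38 = 1140 bytes
With TCO: reuse 1 frame = 38 bytes
Savings = 1140 - 38 = 1102

1102


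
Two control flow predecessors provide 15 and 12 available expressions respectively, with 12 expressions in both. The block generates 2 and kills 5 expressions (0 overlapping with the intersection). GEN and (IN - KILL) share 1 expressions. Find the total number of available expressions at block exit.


IN = intersection of predecessors = 12
IN - KILL = 12 - 0 = 12
|OUT| = |GEN| + |IN - KILL| - |GEN ∩ (IN - KILL)| = 2 + 12 - 1 = 13

13


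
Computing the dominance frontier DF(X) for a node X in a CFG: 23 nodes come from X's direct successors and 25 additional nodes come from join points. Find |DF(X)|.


DF(X) = direct successor contributions + join point contributions
= 23 + 25 = 48

48


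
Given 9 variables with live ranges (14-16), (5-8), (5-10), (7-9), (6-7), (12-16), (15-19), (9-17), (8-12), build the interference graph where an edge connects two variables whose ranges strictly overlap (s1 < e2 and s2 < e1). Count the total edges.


Check all pairs for overlapping intervals.
Two intervals (s1,e1) and (s2,e2) overlap if s1 < e2 and s2 < e1.
v0 (14-16) vs v1..v8: overlaps v5, v6, v7 -> 3
v1 (5-8) vs v2..v8: overlaps v2, v3, v4 -> 3
v2 (5-10) vs v3..v8: overlaps v3, v4, v7, v8 -> 4
v3 (7-9) vs v4..v8: overlaps v8 -> 1
v4 (6-7) vs v5..v8: overlaps none -> 0
v5 (12-16) vs v6..v8: overlaps v6, v7 -> 2
v6 (15-19) vs v7..v8: overlaps v7 -> 1
v7 (9-17) vs v8: overlaps v8 -> 1
Total overlapping pairs = 3 + 3 + 4 + 1 + 0 + 2 + 1 + 1 = 15

15


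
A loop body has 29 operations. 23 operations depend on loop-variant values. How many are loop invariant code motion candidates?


Invariant candidates = total - loop-dependent
= 29 - 23 = 6

6


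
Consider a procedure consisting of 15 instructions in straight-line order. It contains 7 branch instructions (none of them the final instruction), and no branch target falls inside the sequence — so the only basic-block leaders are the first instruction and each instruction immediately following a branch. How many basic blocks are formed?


With no in-sequence branch targets, the leaders are the first instruction plus the instruction after each branch.
Number of basic blocks = branches + 1
= 7 + 1 = 8

8


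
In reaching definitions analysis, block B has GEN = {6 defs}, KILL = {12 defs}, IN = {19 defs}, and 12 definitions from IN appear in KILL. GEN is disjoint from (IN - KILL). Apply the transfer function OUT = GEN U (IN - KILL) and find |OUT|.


IN - KILL: 19 - 12 = 7 surviving definitions
OUT = GEN + surviving = 6 + 7 = 13

13
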